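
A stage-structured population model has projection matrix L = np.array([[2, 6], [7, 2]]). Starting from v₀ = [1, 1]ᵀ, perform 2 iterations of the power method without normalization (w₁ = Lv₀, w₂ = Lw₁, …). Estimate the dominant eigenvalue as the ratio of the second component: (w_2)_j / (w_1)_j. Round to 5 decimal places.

w1 = Lv₀ = (2·1 + 6·1; 7·1 + 2·1) = (8, 9)
w2 = Lw1 = (2·8 + 6·9; 7·8 + 2·9) = (70, 74)
Ratio at component: 74 / 9 = 8.22222

λ ≈ 8.22222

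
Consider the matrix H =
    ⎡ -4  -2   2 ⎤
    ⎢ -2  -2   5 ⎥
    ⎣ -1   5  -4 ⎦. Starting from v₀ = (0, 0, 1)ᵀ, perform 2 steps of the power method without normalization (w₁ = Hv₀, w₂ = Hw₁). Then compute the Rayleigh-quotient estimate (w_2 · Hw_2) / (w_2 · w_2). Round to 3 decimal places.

w1 = Hv₀ = ((-4)·0 + (-2)·0 + 2·1; (-2)·0 + (-2)·0 + 5·1; (-1)·0 + 5·0 + (-4)·1) = (2, 5, -4)
w2 = Hw1 = ((-4)·2 + (-2)·5 + 2·(-4); (-2)·2 + (-2)·5 + 5·(-4); (-1)·2 + 5·5 + (-4)·(-4)) = (-26, -34, 39)
Hw2 = (250, 315, -300)
w2·Hw2 = (-26)·250 + (-34)·315 + 39·(-300) = -28910; w2·w2 = (-26)·(-26) + (-34)·(-34) + 39·39 = 3353
λ ≈ -28910/3353 = -8.622

λ ≈ -8.622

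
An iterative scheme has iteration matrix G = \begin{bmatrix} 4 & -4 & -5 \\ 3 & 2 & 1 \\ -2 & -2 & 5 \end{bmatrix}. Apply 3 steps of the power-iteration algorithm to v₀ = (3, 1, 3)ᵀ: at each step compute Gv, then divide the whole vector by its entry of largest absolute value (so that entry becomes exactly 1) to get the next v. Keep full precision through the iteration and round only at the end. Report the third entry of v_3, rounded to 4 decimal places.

Gv0 = (-7.00000, 14.00000, 7.00000); divide by 14.00000 → v1 = (-0.50000, 1.00000, 0.50000)
Gv1 = (-8.50000, 1.00000, 1.50000); divide by -8.50000 → v2 = (1.00000, -0.11765, -0.17647)
Gv2 = (5.35294, 2.58824, -2.64706); divide by 5.35294 → v3 = (1.00000, 0.48352, -0.49451)
Requested entry of v3: 315/-637 = -0.4945

-0.4945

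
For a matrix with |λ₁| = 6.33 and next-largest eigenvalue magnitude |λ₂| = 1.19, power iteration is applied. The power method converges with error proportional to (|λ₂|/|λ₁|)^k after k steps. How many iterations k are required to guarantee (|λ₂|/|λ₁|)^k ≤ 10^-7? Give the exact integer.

10

|λ₂/λ₁| = 1.19/6.33 = 0.18799
Need k ≥ ln(10^-7) / ln(0.18799) = -16.1181 / -1.6713 ≈ 9.644
Smallest integer k satisfying the bound: 10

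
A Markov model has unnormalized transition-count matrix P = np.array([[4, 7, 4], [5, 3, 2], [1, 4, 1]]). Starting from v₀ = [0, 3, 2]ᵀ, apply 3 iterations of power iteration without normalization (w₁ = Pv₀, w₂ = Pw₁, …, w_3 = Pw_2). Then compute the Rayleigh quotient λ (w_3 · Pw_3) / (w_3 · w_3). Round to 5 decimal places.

10.81135

w1 = Pv₀ = (29, 13, 14)
w2 = Pw1 = (263, 212, 95)
w3 = Pw2 = (2916, 2141, 1206)
Pw3 = (31475, 23415, 12686)
w3·Pw3 = 2916·31475 + 2141·23415 + 1206·12686 = 157211931; w3·w3 = 2916·2916 + 2141·2141 + 1206·1206 = 14541373
λ ≈ 157211931/14541373 = 10.81135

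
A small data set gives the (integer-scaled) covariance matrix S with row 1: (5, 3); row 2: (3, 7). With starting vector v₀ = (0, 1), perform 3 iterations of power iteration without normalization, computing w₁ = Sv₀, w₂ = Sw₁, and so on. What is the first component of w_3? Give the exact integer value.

354

w1 = Sv₀ = (3, 7)
w2 = Sw1 = (36, 58)
w3 = Sw2 = (354, 514)
The requested component of w3 is 354.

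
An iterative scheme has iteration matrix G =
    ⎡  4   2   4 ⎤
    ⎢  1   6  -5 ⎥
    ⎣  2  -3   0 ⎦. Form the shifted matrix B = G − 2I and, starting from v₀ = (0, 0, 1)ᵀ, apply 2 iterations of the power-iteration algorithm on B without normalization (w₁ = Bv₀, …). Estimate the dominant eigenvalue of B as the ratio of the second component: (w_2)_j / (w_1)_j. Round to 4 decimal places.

μ ≈ 1.2000

B = G − 2I has rows (2, 2, 4); (1, 4, -5); (2, -3, -2)
w1 = Bv₀ = (2·0 + 2·0 + 4·1; 1·0 + 4·0 + (-5)·1; 2·0 + (-3)·0 + (-2)·1) = (4, -5, -2)
w2 = Bw1 = (2·4 + 2·(-5) + 4·(-2); 1·4 + 4·(-5) + (-5)·(-2); 2·4 + (-3)·(-5) + (-2)·(-2)) = (-10, -6, 27)
Ratio: -6/-5 = 1.2000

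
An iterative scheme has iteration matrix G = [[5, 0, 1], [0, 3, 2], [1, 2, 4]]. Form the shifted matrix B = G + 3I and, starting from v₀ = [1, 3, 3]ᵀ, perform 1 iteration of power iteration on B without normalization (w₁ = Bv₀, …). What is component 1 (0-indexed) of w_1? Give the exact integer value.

B = G + 3I has rows (8, 0, 1); (0, 6, 2); (1, 2, 7)
w1 = Bv₀ = (11, 24, 28)
Requested component of w1: 24

24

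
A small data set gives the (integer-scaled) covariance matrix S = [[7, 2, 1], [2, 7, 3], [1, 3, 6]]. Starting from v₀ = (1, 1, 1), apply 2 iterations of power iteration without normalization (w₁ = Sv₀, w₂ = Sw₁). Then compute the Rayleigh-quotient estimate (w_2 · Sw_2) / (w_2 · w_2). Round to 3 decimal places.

w1 = Sv₀ = (7·1 + 2·1 + 1·1; 2·1 + 7·1 + 3·1; 1·1 + 3·1 + 6·1) = (10, 12, 10)
w2 = Sw1 = (7·10 + 2·12 + 1·10; 2·10 + 7·12 + 3·10; 1·10 + 3·12 + 6·10) = (104, 134, 106)
Sw2 = (1102, 1464, 1142)
w2·Sw2 = 104·1102 + 134·1464 + 106·1142 = 431836; w2·w2 = 104·104 + 134·134 + 106·106 = 40008
λ ≈ 431836/40008 = 10.794

λ ≈ 10.794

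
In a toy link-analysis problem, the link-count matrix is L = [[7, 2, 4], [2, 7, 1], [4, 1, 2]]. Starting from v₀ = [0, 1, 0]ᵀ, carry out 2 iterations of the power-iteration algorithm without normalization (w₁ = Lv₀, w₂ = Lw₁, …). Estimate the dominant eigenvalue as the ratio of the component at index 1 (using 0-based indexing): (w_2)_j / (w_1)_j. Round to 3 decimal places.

λ ≈ 7.714

w1 = Lv₀ = (7·0 + 2·1 + 4·0; 2·0 + 7·1 + 1·0; 4·0 + 1·1 + 2·0) = (2, 7, 1)
w2 = Lw1 = (7·2 + 2·7 + 4·1; 2·2 + 7·7 + 1·1; 4·2 + 1·7 + 2·1) = (32, 54, 17)
Ratio at component: 54 / 7 = 7.714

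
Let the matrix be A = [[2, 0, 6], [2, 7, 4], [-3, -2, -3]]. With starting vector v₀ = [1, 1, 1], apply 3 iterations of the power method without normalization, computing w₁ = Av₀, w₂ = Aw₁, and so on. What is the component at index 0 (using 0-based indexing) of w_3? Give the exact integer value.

w1 = Av₀ = (2·1 + 0·1 + 6·1; 2·1 + 7·1 + 4·1; (-3)·1 + (-2)·1 + (-3)·1) = (8, 13, -8)
w2 = Aw1 = (2·8 + 0·13 + 6·(-8); 2·8 + 7·13 + 4·(-8); (-3)·8 + (-2)·13 + (-3)·(-8)) = (-32, 75, -26)
w3 = Aw2 = (-220, 357, 24)
The requested component of w3 is -220.

-220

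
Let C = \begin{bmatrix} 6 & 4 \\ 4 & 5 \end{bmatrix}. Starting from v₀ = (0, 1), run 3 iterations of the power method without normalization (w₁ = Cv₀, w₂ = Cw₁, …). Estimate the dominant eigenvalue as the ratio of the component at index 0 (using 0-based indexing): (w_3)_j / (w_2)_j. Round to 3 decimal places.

9.727

w1 = Cv₀ = (4, 5)
w2 = Cw1 = (44, 41)
w3 = Cw2 = (428, 381)
Ratio at component: 428 / 44 = 9.727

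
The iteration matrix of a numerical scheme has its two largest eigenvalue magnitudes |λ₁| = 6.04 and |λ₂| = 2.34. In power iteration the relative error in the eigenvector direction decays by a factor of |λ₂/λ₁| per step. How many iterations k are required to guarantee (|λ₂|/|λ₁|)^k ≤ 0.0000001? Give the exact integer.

17

|λ₂/λ₁| = 2.34/6.04 = 0.38742
Need k ≥ ln(0.0000001) / ln(0.38742) = -16.1181 / -0.9483 ≈ 16.998
Smallest integer k satisfying the bound: 17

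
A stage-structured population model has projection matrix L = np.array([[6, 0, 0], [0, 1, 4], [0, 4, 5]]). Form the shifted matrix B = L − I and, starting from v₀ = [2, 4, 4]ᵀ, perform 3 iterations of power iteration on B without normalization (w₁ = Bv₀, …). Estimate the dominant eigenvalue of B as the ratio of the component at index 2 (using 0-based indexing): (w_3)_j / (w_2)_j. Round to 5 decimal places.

6.66667

B = L − I has rows (5, 0, 0); (0, 0, 4); (0, 4, 4)
w1 = Bv₀ = (10, 16, 32)
w2 = Bw1 = (50, 128, 192)
w3 = Bw2 = (250, 768, 1280)
Ratio: 1280/192 = 6.66667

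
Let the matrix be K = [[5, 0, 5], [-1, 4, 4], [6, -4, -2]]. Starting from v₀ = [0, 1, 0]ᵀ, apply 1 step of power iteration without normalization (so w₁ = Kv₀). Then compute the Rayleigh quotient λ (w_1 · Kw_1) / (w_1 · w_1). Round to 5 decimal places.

w1 = Kv₀ = (5·0 + 0·1 + 5·0; (-1)·0 + 4·1 + 4·0; 6·0 + (-4)·1 + (-2)·0) = (0, 4, -4)
Kw1 = (-20, 0, -8)
w1·Kw1 = 0·(-20) + 4·0 + (-4)·(-8) = 32; w1·w1 = 0·0 + 4·4 + (-4)·(-4) = 32
λ ≈ 32/32 = 1.00000

1.00000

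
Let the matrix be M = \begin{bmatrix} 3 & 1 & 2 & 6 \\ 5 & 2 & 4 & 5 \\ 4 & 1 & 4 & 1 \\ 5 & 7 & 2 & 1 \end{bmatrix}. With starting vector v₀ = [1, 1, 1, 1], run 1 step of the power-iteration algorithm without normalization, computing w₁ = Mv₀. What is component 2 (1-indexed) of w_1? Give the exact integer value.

16

w1 = Mv₀ = (3·1 + 1·1 + 2·1 + 6·1; 5·1 + 2·1 + 4·1 + 5·1; 4·1 + 1·1 + 4·1 + 1·1; 5·1 + 7·1 + 2·1 + 1·1) = (12, 16, 10, 15)
The requested component of w1 is 16.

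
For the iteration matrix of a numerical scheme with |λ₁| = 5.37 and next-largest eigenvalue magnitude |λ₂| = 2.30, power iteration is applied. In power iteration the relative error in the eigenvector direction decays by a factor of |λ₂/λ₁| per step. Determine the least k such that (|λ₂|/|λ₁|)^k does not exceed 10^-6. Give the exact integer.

|λ₂/λ₁| = 2.30/5.37 = 0.42831
Need k ≥ ln(10^-6) / ln(0.42831) = -13.8155 / -0.8479 ≈ 16.293
Smallest integer k satisfying the bound: 17

17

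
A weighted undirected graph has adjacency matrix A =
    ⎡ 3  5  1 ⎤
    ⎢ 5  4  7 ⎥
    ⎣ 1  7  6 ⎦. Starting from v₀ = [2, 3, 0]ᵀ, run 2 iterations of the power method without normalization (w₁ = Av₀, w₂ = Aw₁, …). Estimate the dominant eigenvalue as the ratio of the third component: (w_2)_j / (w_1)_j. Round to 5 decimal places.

13.60870

w1 = Av₀ = (3·2 + 5·3 + 1·0; 5·2 + 4·3 + 7·0; 1·2 + 7·3 + 6·0) = (21, 22, 23)
w2 = Aw1 = (3·21 + 5·22 + 1·23; 5·21 + 4·22 + 7·23; 1·21 + 7·22 + 6·23) = (196, 354, 313)
Ratio at component: 313 / 23 = 13.60870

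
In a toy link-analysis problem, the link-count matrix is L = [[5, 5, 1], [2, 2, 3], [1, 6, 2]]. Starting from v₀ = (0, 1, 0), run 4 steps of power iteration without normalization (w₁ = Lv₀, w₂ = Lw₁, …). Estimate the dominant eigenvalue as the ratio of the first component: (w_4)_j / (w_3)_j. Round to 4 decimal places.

w1 = Lv₀ = (5, 2, 6)
w2 = Lw1 = (41, 32, 29)
w3 = Lw2 = (394, 233, 291)
w4 = Lw3 = (3426, 2127, 2374)
Ratio at component: 3426 / 394 = 8.6954

λ ≈ 8.6954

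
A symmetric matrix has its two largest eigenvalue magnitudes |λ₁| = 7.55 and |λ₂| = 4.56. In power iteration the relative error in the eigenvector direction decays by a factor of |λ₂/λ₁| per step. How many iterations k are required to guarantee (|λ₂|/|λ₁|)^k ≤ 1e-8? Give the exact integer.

|λ₂/λ₁| = 4.56/7.55 = 0.60397
Need k ≥ ln(1e-8) / ln(0.60397) = -18.4207 / -0.5042 ≈ 36.533
Smallest integer k satisfying the bound: 37

37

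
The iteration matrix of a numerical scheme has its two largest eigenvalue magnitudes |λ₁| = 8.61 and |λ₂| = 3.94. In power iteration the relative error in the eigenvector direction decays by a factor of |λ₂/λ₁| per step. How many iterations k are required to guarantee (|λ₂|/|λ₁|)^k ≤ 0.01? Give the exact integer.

|λ₂/λ₁| = 3.94/8.61 = 0.45761
Need k ≥ ln(0.01) / ln(0.45761) = -4.6052 / -0.7817 ≈ 5.891
Smallest integer k satisfying the bound: 6

6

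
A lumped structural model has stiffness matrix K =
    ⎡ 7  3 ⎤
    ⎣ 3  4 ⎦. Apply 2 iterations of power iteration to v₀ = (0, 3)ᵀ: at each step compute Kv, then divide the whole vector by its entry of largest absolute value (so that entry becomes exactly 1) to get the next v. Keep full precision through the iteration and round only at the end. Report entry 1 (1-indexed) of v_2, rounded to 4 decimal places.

Kv0 = (9.00000, 12.00000); divide by 12.00000 → v1 = (0.75000, 1.00000)
Kv1 = (8.25000, 6.25000); divide by 8.25000 → v2 = (1.00000, 0.75758)
Requested entry of v2: 99/99 = 1.0000

1.0000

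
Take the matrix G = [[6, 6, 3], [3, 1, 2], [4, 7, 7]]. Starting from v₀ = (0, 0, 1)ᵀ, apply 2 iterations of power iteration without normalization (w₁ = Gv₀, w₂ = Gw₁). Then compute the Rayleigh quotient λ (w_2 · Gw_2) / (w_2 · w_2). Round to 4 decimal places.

w1 = Gv₀ = (6·0 + 6·0 + 3·1; 3·0 + 1·0 + 2·1; 4·0 + 7·0 + 7·1) = (3, 2, 7)
w2 = Gw1 = (6·3 + 6·2 + 3·7; 3·3 + 1·2 + 2·7; 4·3 + 7·2 + 7·7) = (51, 25, 75)
Gw2 = (681, 328, 904)
w2·Gw2 = 51·681 + 25·328 + 75·904 = 110731; w2·w2 = 51·51 + 25·25 + 75·75 = 8851
λ ≈ 110731/8851 = 12.5106

12.5106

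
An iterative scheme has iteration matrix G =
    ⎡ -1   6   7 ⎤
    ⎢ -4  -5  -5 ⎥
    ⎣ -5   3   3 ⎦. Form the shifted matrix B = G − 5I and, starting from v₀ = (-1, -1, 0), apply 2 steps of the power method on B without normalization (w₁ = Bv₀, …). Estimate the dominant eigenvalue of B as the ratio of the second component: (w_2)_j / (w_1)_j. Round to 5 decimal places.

B = G − 5I has rows (-6, 6, 7); (-4, -10, -5); (-5, 3, -2)
w1 = Bv₀ = (0, 14, 2)
w2 = Bw1 = (98, -150, 38)
Ratio: -150/14 = -10.71429

-10.71429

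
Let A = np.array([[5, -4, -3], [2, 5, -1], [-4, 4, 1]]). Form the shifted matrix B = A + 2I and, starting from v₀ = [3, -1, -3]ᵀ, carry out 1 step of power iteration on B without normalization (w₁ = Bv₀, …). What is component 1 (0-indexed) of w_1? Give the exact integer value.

B = A + 2I has rows (7, -4, -3); (2, 7, -1); (-4, 4, 3)
w1 = Bv₀ = (34, 2, -25)
Requested component of w1: 2

2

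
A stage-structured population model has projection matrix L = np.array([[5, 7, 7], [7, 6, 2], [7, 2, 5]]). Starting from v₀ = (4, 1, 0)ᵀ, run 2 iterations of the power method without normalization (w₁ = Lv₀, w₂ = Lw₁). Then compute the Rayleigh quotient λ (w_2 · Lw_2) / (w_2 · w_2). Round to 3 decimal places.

λ ≈ 16.202

w1 = Lv₀ = (5·4 + 7·1 + 7·0; 7·4 + 6·1 + 2·0; 7·4 + 2·1 + 5·0) = (27, 34, 30)
w2 = Lw1 = (5·27 + 7·34 + 7·30; 7·27 + 6·34 + 2·30; 7·27 + 2·34 + 5·30) = (583, 453, 407)
Lw2 = (8935, 7613, 7022)
w2·Lw2 = 583·8935 + 453·7613 + 407·7022 = 11515748; w2·w2 = 583·583 + 453·453 + 407·407 = 710747
λ ≈ 11515748/710747 = 16.202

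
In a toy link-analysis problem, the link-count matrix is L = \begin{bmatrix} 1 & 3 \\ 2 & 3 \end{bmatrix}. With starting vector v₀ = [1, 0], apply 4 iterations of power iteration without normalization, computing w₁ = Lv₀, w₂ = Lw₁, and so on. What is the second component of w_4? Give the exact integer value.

176

w1 = Lv₀ = (1, 2)
w2 = Lw1 = (7, 8)
w3 = Lw2 = (31, 38)
w4 = Lw3 = (145, 176)
The requested component of w4 is 176.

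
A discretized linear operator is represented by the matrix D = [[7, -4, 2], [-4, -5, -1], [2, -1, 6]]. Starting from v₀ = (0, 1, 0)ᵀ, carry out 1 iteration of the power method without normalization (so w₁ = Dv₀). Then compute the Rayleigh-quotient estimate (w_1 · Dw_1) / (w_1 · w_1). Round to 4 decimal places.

λ ≈ -3.8333

w1 = Dv₀ = (7·0 + (-4)·1 + 2·0; (-4)·0 + (-5)·1 + (-1)·0; 2·0 + (-1)·1 + 6·0) = (-4, -5, -1)
Dw1 = (-10, 42, -9)
w1·Dw1 = (-4)·(-10) + (-5)·42 + (-1)·(-9) = -161; w1·w1 = (-4)·(-4) + (-5)·(-5) + (-1)·(-1) = 42
λ ≈ -161/42 = -3.8333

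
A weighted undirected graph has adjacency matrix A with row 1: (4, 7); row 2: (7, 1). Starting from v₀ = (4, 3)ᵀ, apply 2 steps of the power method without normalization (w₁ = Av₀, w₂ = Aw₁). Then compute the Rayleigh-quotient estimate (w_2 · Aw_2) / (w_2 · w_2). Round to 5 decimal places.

λ ≈ 9.65789

w1 = Av₀ = (37, 31)
w2 = Aw1 = (365, 290)
Aw2 = (3490, 2845)
w2·Aw2 = 365·3490 + 290·2845 = 2098900; w2·w2 = 365·365 + 290·290 = 217325
λ ≈ 2098900/217325 = 9.65789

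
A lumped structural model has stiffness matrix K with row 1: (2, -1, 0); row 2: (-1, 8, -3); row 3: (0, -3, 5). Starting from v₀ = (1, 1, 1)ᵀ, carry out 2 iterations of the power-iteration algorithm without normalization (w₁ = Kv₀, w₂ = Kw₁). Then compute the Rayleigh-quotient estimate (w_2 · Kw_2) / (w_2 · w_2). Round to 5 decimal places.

w1 = Kv₀ = (2·1 + (-1)·1 + 0·1; (-1)·1 + 8·1 + (-3)·1; 0·1 + (-3)·1 + 5·1) = (1, 4, 2)
w2 = Kw1 = (2·1 + (-1)·4 + 0·2; (-1)·1 + 8·4 + (-3)·2; 0·1 + (-3)·4 + 5·2) = (-2, 25, -2)
Kw2 = (-29, 208, -85)
w2·Kw2 = (-2)·(-29) + 25·208 + (-2)·(-85) = 5428; w2·w2 = (-2)·(-2) + 25·25 + (-2)·(-2) = 633
λ ≈ 5428/633 = 8.57504

8.57504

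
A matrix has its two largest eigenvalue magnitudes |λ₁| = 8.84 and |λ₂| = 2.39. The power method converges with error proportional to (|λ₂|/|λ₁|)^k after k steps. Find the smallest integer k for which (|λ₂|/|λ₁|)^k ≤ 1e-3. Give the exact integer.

|λ₂/λ₁| = 2.39/8.84 = 0.27036
Need k ≥ ln(1e-3) / ln(0.27036) = -6.9078 / -1.3080 ≈ 5.281
Smallest integer k satisfying the bound: 6

6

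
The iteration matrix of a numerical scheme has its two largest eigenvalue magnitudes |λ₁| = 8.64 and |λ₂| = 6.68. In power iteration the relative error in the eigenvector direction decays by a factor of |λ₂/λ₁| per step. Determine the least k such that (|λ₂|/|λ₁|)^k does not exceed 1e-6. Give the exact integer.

|λ₂/λ₁| = 6.68/8.64 = 0.77315
Need k ≥ ln(1e-6) / ln(0.77315) = -13.8155 / -0.2573 ≈ 53.697
Smallest integer k satisfying the bound: 54

54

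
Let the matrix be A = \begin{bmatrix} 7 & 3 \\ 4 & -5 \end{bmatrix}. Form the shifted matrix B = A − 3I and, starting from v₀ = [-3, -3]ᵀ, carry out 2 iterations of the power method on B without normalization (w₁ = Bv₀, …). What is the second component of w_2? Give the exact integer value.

B = A − 3I has rows (4, 3); (4, -8)
w1 = Bv₀ = (4·(-3) + 3·(-3); 4·(-3) + (-8)·(-3)) = (-21, 12)
w2 = Bw1 = (4·(-21) + 3·12; 4·(-21) + (-8)·12) = (-48, -180)
Requested component of w2: -180

-180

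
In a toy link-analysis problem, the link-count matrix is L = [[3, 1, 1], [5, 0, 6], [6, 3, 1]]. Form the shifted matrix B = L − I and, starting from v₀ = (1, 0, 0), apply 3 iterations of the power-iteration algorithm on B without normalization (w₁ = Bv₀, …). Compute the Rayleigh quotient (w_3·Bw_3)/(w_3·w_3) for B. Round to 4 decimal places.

6.6163

B = L − I has rows (2, 1, 1); (5, -1, 6); (6, 3, 0)
w1 = Bv₀ = (2, 5, 6)
w2 = Bw1 = (15, 41, 27)
w3 = Bw2 = (98, 196, 213)
Bw3 = (605, 1572, 1176)
w3·Bw3 = 617890; w3·w3 = 93389; μ ≈ 617890/93389 = 6.6163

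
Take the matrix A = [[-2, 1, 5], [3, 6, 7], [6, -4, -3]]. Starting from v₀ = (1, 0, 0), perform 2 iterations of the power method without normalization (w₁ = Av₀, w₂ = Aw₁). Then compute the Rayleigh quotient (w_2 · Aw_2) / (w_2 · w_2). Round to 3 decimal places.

w1 = Av₀ = (-2, 3, 6)
w2 = Aw1 = (37, 54, -42)
Aw2 = (-230, 141, 132)
w2·Aw2 = 37·(-230) + 54·141 + (-42)·132 = -6440; w2·w2 = 37·37 + 54·54 + (-42)·(-42) = 6049
λ ≈ -6440/6049 = -1.065

-1.065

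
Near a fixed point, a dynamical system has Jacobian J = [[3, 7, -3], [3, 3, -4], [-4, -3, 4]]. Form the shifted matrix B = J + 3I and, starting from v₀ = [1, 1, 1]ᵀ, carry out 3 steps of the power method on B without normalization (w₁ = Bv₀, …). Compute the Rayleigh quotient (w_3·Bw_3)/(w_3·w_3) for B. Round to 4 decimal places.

B = J + 3I has rows (6, 7, -3); (3, 6, -4); (-4, -3, 7)
w1 = Bv₀ = (6·1 + 7·1 + (-3)·1; 3·1 + 6·1 + (-4)·1; (-4)·1 + (-3)·1 + 7·1) = (10, 5, 0)
w2 = Bw1 = (6·10 + 7·5 + (-3)·0; 3·10 + 6·5 + (-4)·0; (-4)·10 + (-3)·5 + 7·0) = (95, 60, -55)
w3 = Bw2 = (1155, 865, -945)
Bw3 = (15820, 12435, -13830)
w3·Bw3 = 42097725; w3·w3 = 2975275; μ ≈ 42097725/2975275 = 14.1492

μ ≈ 14.1492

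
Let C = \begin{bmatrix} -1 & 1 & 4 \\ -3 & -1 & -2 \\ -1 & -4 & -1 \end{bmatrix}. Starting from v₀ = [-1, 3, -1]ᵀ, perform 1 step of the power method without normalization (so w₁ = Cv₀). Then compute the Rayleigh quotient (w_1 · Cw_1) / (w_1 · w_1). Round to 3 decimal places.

w1 = Cv₀ = ((-1)·(-1) + 1·3 + 4·(-1); (-3)·(-1) + (-1)·3 + (-2)·(-1); (-1)·(-1) + (-4)·3 + (-1)·(-1)) = (0, 2, -10)
Cw1 = (-38, 18, 2)
w1·Cw1 = 0·(-38) + 2·18 + (-10)·2 = 16; w1·w1 = 0·0 + 2·2 + (-10)·(-10) = 104
λ ≈ 16/104 = 0.154

λ ≈ 0.154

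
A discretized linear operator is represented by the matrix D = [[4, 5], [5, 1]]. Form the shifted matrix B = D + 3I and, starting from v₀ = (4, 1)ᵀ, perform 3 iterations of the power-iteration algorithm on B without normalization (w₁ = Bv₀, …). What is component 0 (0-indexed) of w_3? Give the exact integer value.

3762

B = D + 3I has rows (7, 5); (5, 4)
w1 = Bv₀ = (7·4 + 5·1; 5·4 + 4·1) = (33, 24)
w2 = Bw1 = (7·33 + 5·24; 5·33 + 4·24) = (351, 261)
w3 = Bw2 = (3762, 2799)
Requested component of w3: 3762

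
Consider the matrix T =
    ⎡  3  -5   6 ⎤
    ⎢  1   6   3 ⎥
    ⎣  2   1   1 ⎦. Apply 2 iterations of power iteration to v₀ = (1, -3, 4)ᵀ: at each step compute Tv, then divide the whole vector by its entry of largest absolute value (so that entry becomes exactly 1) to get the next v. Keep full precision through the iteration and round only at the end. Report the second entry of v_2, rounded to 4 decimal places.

Tv0 = (42.00000, -5.00000, 3.00000); divide by 42.00000 → v1 = (1.00000, -0.11905, 0.07143)
Tv1 = (4.02381, 0.50000, 1.95238); divide by 4.02381 → v2 = (1.00000, 0.12426, 0.48521)
Requested entry of v2: 21/169 = 0.1243

0.1243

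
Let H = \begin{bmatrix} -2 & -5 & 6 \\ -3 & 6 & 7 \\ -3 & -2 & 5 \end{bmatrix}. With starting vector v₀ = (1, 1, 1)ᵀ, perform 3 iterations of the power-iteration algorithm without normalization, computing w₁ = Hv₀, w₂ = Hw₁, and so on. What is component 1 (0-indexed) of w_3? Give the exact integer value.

403

w1 = Hv₀ = (-1, 10, 0)
w2 = Hw1 = (-48, 63, -17)
w3 = Hw2 = (-321, 403, -67)
The requested component of w3 is 403.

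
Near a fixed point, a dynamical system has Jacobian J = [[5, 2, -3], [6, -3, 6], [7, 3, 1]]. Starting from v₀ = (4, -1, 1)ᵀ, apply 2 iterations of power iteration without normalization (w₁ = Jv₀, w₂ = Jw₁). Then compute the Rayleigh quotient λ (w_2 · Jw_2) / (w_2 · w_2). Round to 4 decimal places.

5.6609

w1 = Jv₀ = (5·4 + 2·(-1) + (-3)·1; 6·4 + (-3)·(-1) + 6·1; 7·4 + 3·(-1) + 1·1) = (15, 33, 26)
w2 = Jw1 = (5·15 + 2·33 + (-3)·26; 6·15 + (-3)·33 + 6·26; 7·15 + 3·33 + 1·26) = (63, 147, 230)
Jw2 = (-81, 1317, 1112)
w2·Jw2 = 63·(-81) + 147·1317 + 230·1112 = 444256; w2·w2 = 63·63 + 147·147 + 230·230 = 78478
λ ≈ 444256/78478 = 5.6609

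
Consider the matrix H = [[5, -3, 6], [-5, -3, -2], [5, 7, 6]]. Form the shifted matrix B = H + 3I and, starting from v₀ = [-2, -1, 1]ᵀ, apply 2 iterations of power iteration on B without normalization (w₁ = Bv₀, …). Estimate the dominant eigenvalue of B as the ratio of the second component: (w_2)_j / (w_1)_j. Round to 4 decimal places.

μ ≈ 6.3750

B = H + 3I has rows (8, -3, 6); (-5, 0, -2); (5, 7, 9)
w1 = Bv₀ = (8·(-2) + (-3)·(-1) + 6·1; (-5)·(-2) + 0·(-1) + (-2)·1; 5·(-2) + 7·(-1) + 9·1) = (-7, 8, -8)
w2 = Bw1 = (8·(-7) + (-3)·8 + 6·(-8); (-5)·(-7) + 0·8 + (-2)·(-8); 5·(-7) + 7·8 + 9·(-8)) = (-128, 51, -51)
Ratio: 51/8 = 6.3750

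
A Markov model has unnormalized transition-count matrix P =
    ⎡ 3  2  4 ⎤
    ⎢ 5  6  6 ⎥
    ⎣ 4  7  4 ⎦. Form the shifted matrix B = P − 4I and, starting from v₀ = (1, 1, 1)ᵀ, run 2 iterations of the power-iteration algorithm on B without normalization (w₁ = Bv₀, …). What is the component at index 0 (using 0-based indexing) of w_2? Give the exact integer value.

65

B = P − 4I has rows (-1, 2, 4); (5, 2, 6); (4, 7, 0)
w1 = Bv₀ = ((-1)·1 + 2·1 + 4·1; 5·1 + 2·1 + 6·1; 4·1 + 7·1 + 0·1) = (5, 13, 11)
w2 = Bw1 = ((-1)·5 + 2·13 + 4·11; 5·5 + 2·13 + 6·11; 4·5 + 7·13 + 0·11) = (65, 117, 111)
Requested component of w2: 65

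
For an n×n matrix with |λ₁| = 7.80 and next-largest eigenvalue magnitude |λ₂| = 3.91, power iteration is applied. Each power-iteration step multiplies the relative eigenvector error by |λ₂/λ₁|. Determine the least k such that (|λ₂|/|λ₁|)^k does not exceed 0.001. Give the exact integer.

|λ₂/λ₁| = 3.91/7.80 = 0.50128
Need k ≥ ln(0.001) / ln(0.50128) = -6.9078 / -0.6906 ≈ 10.003
Smallest integer k satisfying the bound: 11

11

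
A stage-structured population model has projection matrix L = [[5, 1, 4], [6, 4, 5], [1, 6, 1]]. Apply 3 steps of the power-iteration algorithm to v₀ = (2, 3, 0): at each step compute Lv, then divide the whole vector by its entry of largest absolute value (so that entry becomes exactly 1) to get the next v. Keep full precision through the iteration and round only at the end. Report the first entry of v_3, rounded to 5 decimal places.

Lv0 = (13.000000, 24.000000, 20.000000); divide by 24.000000 → v1 = (0.541667, 1.000000, 0.833333)
Lv1 = (7.041667, 11.416667, 7.375000); divide by 11.416667 → v2 = (0.616788, 1.000000, 0.645985)
Lv2 = (6.667883, 10.930657, 7.262774); divide by 10.930657 → v3 = (0.610017, 1.000000, 0.664441)
Requested entry of v3: 1827/2995 = 0.61002

0.61002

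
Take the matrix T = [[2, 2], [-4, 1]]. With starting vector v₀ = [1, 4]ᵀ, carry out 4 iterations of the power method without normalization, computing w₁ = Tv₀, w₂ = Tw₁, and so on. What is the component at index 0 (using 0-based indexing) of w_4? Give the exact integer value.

w1 = Tv₀ = (2·1 + 2·4; (-4)·1 + 1·4) = (10, 0)
w2 = Tw1 = (2·10 + 2·0; (-4)·10 + 1·0) = (20, -40)
w3 = Tw2 = (-40, -120)
w4 = Tw3 = (-320, 40)
The requested component of w4 is -320.

-320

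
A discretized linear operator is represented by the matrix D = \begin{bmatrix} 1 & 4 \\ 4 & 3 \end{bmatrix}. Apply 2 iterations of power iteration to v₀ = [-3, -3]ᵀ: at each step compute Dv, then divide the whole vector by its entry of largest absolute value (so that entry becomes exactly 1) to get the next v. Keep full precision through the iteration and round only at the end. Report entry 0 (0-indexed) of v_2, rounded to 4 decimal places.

Dv0 = (-15.00000, -21.00000); divide by -21.00000 → v1 = (0.71429, 1.00000)
Dv1 = (4.71429, 5.85714); divide by 5.85714 → v2 = (0.80488, 1.00000)
Requested entry of v2: -99/-123 = 0.8049

0.8049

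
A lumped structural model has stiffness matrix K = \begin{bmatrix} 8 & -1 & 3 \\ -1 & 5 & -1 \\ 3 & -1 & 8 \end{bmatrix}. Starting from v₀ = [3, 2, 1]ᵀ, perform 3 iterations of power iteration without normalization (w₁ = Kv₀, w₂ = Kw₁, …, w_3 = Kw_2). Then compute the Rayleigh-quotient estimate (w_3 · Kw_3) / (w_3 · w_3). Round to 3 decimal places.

w1 = Kv₀ = (25, 6, 15)
w2 = Kw1 = (239, -10, 189)
w3 = Kw2 = (2489, -478, 2239)
Kw3 = (27107, -7118, 25857)
w3·Kw3 = 2489·27107 + (-478)·(-7118) + 2239·25857 = 128765550; w3·w3 = 2489·2489 + (-478)·(-478) + 2239·2239 = 11436726
λ ≈ 128765550/11436726 = 11.259

11.259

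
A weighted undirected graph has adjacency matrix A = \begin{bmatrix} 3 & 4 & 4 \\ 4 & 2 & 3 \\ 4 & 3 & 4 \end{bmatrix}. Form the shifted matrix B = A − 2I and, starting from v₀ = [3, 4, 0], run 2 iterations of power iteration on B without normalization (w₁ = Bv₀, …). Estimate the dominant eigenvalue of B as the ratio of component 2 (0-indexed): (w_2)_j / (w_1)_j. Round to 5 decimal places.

6.66667

B = A − 2I has rows (1, 4, 4); (4, 0, 3); (4, 3, 2)
w1 = Bv₀ = (19, 12, 24)
w2 = Bw1 = (163, 148, 160)
Ratio: 160/24 = 6.66667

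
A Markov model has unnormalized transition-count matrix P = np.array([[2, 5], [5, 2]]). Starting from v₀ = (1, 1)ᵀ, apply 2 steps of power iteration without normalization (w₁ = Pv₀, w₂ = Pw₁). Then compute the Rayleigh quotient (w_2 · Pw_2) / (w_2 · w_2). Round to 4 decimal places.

λ ≈ 7.0000

w1 = Pv₀ = (7, 7)
w2 = Pw1 = (49, 49)
Pw2 = (343, 343)
w2·Pw2 = 49·343 + 49·343 = 33614; w2·w2 = 49·49 + 49·49 = 4802
λ ≈ 33614/4802 = 7.0000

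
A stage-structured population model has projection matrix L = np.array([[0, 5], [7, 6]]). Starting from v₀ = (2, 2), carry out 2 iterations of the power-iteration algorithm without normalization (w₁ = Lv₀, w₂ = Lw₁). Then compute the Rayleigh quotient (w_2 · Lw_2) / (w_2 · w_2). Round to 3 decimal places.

w1 = Lv₀ = (0·2 + 5·2; 7·2 + 6·2) = (10, 26)
w2 = Lw1 = (0·10 + 5·26; 7·10 + 6·26) = (130, 226)
Lw2 = (1130, 2266)
w2·Lw2 = 130·1130 + 226·2266 = 659016; w2·w2 = 130·130 + 226·226 = 67976
λ ≈ 659016/67976 = 9.695

9.695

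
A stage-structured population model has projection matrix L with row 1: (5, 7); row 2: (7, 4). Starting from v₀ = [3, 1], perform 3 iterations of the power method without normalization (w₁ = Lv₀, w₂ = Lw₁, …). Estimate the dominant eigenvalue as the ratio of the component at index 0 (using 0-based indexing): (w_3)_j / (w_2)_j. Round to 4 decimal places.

w1 = Lv₀ = (22, 25)
w2 = Lw1 = (285, 254)
w3 = Lw2 = (3203, 3011)
Ratio at component: 3203 / 285 = 11.2386

λ ≈ 11.2386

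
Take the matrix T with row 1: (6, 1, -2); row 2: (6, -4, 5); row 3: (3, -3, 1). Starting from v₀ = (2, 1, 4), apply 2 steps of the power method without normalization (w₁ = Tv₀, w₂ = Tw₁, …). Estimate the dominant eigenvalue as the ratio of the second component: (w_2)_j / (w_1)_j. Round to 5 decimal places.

w1 = Tv₀ = (5, 28, 7)
w2 = Tw1 = (44, -47, -62)
Ratio at component: -47 / 28 = -1.67857

-1.67857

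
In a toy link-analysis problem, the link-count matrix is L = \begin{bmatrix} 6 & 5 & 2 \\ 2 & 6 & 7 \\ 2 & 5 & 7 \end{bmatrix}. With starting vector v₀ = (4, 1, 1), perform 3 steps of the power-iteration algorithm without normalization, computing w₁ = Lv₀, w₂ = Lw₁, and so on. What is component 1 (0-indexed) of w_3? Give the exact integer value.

4779

w1 = Lv₀ = (6·4 + 5·1 + 2·1; 2·4 + 6·1 + 7·1; 2·4 + 5·1 + 7·1) = (31, 21, 20)
w2 = Lw1 = (6·31 + 5·21 + 2·20; 2·31 + 6·21 + 7·20; 2·31 + 5·21 + 7·20) = (331, 328, 307)
w3 = Lw2 = (4240, 4779, 4451)
The requested component of w3 is 4779.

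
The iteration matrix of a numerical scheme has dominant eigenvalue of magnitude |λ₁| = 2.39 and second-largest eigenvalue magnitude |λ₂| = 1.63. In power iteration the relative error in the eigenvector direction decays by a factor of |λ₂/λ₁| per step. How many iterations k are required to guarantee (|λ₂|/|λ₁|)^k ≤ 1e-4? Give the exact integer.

|λ₂/λ₁| = 1.63/2.39 = 0.68201
Need k ≥ ln(1e-4) / ln(0.68201) = -9.2103 / -0.3827 ≈ 24.066
Smallest integer k satisfying the bound: 25

25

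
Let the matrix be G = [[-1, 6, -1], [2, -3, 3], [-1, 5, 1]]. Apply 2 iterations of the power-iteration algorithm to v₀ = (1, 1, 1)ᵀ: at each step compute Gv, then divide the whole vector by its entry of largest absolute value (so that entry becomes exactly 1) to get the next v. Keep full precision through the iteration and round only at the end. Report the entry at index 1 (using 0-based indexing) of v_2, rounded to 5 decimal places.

1.00000

Gv0 = (4.000000, 2.000000, 5.000000); divide by 5.000000 → v1 = (0.800000, 0.400000, 1.000000)
Gv1 = (0.600000, 3.400000, 2.200000); divide by 3.400000 → v2 = (0.176471, 1.000000, 0.647059)
Requested entry of v2: 17/17 = 1.00000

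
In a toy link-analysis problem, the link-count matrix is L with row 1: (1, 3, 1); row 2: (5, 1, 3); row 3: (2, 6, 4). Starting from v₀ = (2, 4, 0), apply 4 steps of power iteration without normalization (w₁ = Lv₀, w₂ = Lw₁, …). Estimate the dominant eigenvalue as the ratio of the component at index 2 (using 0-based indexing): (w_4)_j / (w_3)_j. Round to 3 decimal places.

8.432

w1 = Lv₀ = (14, 14, 28)
w2 = Lw1 = (84, 168, 224)
w3 = Lw2 = (812, 1260, 2072)
w4 = Lw3 = (6664, 11536, 17472)
Ratio at component: 17472 / 2072 = 8.432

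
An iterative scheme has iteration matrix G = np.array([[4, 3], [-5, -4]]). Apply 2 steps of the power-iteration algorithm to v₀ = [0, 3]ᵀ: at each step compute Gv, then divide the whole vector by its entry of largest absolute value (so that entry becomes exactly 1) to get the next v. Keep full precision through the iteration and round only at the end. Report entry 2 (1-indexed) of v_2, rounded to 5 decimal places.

Gv0 = (9.000000, -12.000000); divide by -12.000000 → v1 = (-0.750000, 1.000000)
Gv1 = (0.000000, -0.250000); divide by -0.250000 → v2 = (0.000000, 1.000000)
Requested entry of v2: 3/3 = 1.00000

1.00000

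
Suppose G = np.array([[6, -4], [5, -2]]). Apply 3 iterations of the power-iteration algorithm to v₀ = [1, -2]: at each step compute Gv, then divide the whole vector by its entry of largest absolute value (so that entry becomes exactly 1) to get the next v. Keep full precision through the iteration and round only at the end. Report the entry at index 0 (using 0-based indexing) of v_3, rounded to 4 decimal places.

0.5882

Gv0 = (14.00000, 9.00000); divide by 14.00000 → v1 = (1.00000, 0.64286)
Gv1 = (3.42857, 3.71429); divide by 3.71429 → v2 = (0.92308, 1.00000)
Gv2 = (1.53846, 2.61538); divide by 2.61538 → v3 = (0.58824, 1.00000)
Requested entry of v3: 80/136 = 0.5882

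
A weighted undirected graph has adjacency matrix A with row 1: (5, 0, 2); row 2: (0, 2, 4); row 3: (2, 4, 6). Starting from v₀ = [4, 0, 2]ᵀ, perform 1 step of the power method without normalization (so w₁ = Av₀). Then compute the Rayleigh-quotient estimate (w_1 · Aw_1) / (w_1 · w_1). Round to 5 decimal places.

w1 = Av₀ = (5·4 + 0·0 + 2·2; 0·4 + 2·0 + 4·2; 2·4 + 4·0 + 6·2) = (24, 8, 20)
Aw1 = (160, 96, 200)
w1·Aw1 = 24·160 + 8·96 + 20·200 = 8608; w1·w1 = 24·24 + 8·8 + 20·20 = 1040
λ ≈ 8608/1040 = 8.27692

λ ≈ 8.27692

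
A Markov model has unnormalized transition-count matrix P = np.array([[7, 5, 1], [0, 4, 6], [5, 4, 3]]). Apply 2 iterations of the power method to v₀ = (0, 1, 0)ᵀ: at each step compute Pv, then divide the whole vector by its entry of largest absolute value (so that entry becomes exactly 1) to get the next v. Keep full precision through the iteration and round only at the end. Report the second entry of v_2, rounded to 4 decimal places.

Pv0 = (5.00000, 4.00000, 4.00000); divide by 5.00000 → v1 = (1.00000, 0.80000, 0.80000)
Pv1 = (11.80000, 8.00000, 10.60000); divide by 11.80000 → v2 = (1.00000, 0.67797, 0.89831)
Requested entry of v2: 40/59 = 0.6780

0.6780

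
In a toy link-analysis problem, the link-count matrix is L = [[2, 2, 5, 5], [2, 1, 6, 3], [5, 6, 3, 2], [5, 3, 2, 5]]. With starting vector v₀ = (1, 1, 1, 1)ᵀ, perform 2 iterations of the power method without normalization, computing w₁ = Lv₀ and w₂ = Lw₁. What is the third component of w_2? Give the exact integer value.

w1 = Lv₀ = (2·1 + 2·1 + 5·1 + 5·1; 2·1 + 1·1 + 6·1 + 3·1; 5·1 + 6·1 + 3·1 + 2·1; 5·1 + 3·1 + 2·1 + 5·1) = (14, 12, 16, 15)
w2 = Lw1 = (2·14 + 2·12 + 5·16 + 5·15; 2·14 + 1·12 + 6·16 + 3·15; 5·14 + 6·12 + 3·16 + 2·15; 5·14 + 3·12 + 2·16 + 5·15) = (207, 181, 220, 213)
The requested component of w2 is 220.

220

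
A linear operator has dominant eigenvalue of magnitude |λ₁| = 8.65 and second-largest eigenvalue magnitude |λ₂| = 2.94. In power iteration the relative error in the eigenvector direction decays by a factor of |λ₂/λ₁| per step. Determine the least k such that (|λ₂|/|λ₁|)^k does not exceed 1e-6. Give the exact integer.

13

|λ₂/λ₁| = 2.94/8.65 = 0.33988
Need k ≥ ln(1e-6) / ln(0.33988) = -13.8155 / -1.0791 ≈ 12.802
Smallest integer k satisfying the bound: 13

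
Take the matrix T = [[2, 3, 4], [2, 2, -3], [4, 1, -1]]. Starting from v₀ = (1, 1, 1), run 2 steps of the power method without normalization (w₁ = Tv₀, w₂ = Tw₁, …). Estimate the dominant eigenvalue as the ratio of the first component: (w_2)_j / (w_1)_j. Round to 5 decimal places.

w1 = Tv₀ = (9, 1, 4)
w2 = Tw1 = (37, 8, 33)
Ratio at component: 37 / 9 = 4.11111

λ ≈ 4.11111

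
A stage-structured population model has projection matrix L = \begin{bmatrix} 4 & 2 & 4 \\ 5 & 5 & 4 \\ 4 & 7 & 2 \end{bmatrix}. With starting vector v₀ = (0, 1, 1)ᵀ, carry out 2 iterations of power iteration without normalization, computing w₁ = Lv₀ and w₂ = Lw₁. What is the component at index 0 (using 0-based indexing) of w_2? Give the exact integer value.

78

w1 = Lv₀ = (4·0 + 2·1 + 4·1; 5·0 + 5·1 + 4·1; 4·0 + 7·1 + 2·1) = (6, 9, 9)
w2 = Lw1 = (4·6 + 2·9 + 4·9; 5·6 + 5·9 + 4·9; 4·6 + 7·9 + 2·9) = (78, 111, 105)
The requested component of w2 is 78.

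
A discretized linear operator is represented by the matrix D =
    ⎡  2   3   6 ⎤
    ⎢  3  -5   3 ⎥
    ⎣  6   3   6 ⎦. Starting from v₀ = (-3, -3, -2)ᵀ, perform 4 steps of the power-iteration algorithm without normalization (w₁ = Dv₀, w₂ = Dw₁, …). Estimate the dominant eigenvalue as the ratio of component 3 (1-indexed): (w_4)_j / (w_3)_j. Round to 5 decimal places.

w1 = Dv₀ = (-27, 0, -39)
w2 = Dw1 = (-288, -198, -396)
w3 = Dw2 = (-3546, -1062, -4698)
w4 = Dw3 = (-38466, -19422, -52650)
Ratio at component: -52650 / -4698 = 11.20690

λ ≈ 11.20690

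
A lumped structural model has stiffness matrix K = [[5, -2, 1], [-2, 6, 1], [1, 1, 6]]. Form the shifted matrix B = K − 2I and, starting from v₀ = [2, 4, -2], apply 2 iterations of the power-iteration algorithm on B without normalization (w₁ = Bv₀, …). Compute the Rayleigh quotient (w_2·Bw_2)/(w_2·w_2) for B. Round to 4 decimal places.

5.5421

B = K − 2I has rows (3, -2, 1); (-2, 4, 1); (1, 1, 4)
w1 = Bv₀ = (3·2 + (-2)·4 + 1·(-2); (-2)·2 + 4·4 + 1·(-2); 1·2 + 1·4 + 4·(-2)) = (-4, 10, -2)
w2 = Bw1 = (3·(-4) + (-2)·10 + 1·(-2); (-2)·(-4) + 4·10 + 1·(-2); 1·(-4) + 1·10 + 4·(-2)) = (-34, 46, -2)
Bw2 = (-196, 250, 4)
w2·Bw2 = 18156; w2·w2 = 3276; μ ≈ 18156/3276 = 5.5421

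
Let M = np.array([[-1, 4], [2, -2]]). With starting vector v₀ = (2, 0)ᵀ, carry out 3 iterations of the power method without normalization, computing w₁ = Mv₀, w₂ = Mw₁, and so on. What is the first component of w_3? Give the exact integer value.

-66

w1 = Mv₀ = ((-1)·2 + 4·0; 2·2 + (-2)·0) = (-2, 4)
w2 = Mw1 = ((-1)·(-2) + 4·4; 2·(-2) + (-2)·4) = (18, -12)
w3 = Mw2 = (-66, 60)
The requested component of w3 is -66.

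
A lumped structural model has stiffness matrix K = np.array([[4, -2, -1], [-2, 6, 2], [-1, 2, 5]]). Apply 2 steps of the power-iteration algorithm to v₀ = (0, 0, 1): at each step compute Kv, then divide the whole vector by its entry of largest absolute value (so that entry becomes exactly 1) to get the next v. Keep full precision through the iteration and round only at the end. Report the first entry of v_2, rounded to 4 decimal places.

-0.4333

Kv0 = (-1.00000, 2.00000, 5.00000); divide by 5.00000 → v1 = (-0.20000, 0.40000, 1.00000)
Kv1 = (-2.60000, 4.80000, 6.00000); divide by 6.00000 → v2 = (-0.43333, 0.80000, 1.00000)
Requested entry of v2: -13/30 = -0.4333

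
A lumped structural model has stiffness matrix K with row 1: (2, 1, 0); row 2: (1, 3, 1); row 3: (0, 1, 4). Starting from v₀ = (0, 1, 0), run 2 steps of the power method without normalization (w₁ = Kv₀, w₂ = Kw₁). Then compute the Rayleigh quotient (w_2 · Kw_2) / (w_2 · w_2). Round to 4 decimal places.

4.4769

w1 = Kv₀ = (1, 3, 1)
w2 = Kw1 = (5, 11, 7)
Kw2 = (21, 45, 39)
w2·Kw2 = 5·21 + 11·45 + 7·39 = 873; w2·w2 = 5·5 + 11·11 + 7·7 = 195
λ ≈ 873/195 = 4.4769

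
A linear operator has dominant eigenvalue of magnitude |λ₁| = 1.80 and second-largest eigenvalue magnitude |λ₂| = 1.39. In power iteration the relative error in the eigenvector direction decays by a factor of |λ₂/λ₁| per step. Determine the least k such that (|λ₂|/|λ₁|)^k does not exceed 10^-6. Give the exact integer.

54

|λ₂/λ₁| = 1.39/1.80 = 0.77222
Need k ≥ ln(10^-6) / ln(0.77222) = -13.8155 / -0.2585 ≈ 53.448
Smallest integer k satisfying the bound: 54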